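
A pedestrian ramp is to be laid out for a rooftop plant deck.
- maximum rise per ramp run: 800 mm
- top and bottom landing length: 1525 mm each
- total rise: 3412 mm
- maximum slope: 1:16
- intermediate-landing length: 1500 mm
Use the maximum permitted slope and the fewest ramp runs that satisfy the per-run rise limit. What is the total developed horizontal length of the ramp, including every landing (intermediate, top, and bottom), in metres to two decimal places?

At most 800 each: 3412/800 = 4.26, giving 5 ramp runs. That means 4 intermediate landings.
Horizontal run for 3412 mm of rise at 1:16 is 3412 × 16 = 54592 mm.
4 intermediate landings contribute 4 × 1500 = 6000 mm.
Top and bottom landings: 2 × 1525 = 3050 mm.
Total = 54592 + 6000 + 3050 = 63642 mm.
= 63.64 m.

63.64 m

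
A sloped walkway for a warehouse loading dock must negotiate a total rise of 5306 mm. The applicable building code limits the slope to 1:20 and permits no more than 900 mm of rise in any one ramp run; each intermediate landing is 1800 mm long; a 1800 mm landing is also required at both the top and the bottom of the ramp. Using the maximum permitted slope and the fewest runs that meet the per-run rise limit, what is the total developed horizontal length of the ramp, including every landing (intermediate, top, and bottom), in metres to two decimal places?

At most 900 each: 5306/900 = 5.90, giving 6 ramp runs. That means 5 intermediate landings.
Horizontal run for 5306 mm of rise at 1:20 is 5306 × 20 = 106120 mm.
5 intermediate landings contribute 5 × 1800 = 9000 mm.
Top and bottom landings: 2 × 1800 = 3600 mm.
Total = 106120 + 9000 + 3600 = 118720 mm.
= 118.72 m.

118.72 m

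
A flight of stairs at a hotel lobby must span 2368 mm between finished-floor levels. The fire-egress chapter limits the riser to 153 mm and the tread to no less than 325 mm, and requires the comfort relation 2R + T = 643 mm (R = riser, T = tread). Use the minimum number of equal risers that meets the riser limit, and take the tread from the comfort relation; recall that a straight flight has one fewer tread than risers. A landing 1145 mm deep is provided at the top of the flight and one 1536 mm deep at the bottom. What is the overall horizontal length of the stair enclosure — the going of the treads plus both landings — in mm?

7886 mm

At most 153 each: 2368/153 = 15.48, giving 16 risers.
R = 2368 ÷ 16 = 148 mm.
From 2R + T = 643: T = 643 − 296 = 347 mm.
Treads = 16 − 1 = 15; going = 15 × 347 = 5205 mm.
Add landings: 5205 + 1145 + 1536 = 7886 mm.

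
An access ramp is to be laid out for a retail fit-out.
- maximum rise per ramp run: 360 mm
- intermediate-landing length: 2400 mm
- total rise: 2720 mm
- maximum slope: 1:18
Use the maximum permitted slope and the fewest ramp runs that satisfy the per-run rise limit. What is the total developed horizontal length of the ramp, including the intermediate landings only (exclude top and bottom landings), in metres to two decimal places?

65.76 m

At most 360 each: 2720/360 = 7.56, giving 8 ramp runs. That means 7 intermediate landings.
Ramp run (horizontal) at 1:18: 2720 × 18 = 48960 mm.
7 intermediate landings contribute 7 × 2400 = 16800 mm.
Total developed length = 48960 + 16800 = 65760 mm.
= 65.76 m.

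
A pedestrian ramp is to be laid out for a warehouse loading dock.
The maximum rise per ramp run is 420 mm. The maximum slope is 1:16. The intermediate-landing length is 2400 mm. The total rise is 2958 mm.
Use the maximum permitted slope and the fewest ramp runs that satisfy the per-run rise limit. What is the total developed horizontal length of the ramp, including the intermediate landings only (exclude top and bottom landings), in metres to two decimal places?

2958 / 420 = 7.043 → round up to 8 ramp runs. That means 7 intermediate landings.
Ramp run (horizontal) at 1:16: 2958 × 16 = 47328 mm.
Intermediate landings: 7 × 2400 = 16800 mm.
Total developed length = 47328 + 16800 = 64128 mm.
= 64.13 m.

64.13 m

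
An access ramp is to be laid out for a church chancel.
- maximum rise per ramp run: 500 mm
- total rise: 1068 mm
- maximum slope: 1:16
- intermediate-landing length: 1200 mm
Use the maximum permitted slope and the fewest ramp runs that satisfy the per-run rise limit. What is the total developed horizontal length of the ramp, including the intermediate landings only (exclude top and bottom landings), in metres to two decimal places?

1068 / 500 = 2.136 → round up to 3 ramp runs. That means 2 intermediate landings.
Ramp run (horizontal) at 1:16: 1068 × 16 = 17088 mm.
2 intermediate landings contribute 2 × 1200 = 2400 mm.
Developed length = 17088 + 2400 = 19488 mm.
= 19.49 m.

19.49 m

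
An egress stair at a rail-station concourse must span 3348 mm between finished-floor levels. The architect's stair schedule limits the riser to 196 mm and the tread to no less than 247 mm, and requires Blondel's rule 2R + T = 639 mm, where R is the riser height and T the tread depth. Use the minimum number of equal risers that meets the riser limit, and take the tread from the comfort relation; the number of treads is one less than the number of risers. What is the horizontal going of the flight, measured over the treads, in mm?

3348 / 196 = 17.082 → round up to 18 risers.
R = 3348 ÷ 18 = 186 mm.
Tread T = 639 − 2 × 186 = 267 mm (≥ 247 mm).
18 risers give 17 treads; going = 17 × 267 = 4539 mm.

4539 mm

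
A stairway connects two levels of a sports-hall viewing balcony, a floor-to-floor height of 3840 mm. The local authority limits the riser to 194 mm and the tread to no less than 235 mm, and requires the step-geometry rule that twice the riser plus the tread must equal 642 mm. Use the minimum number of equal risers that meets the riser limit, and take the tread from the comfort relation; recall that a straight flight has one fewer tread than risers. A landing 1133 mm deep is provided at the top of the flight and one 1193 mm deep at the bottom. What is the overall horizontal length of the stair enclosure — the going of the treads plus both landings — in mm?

At most 194 each: 3840/194 = 19.79, giving 20 risers.
R = 3840 ÷ 20 = 192 mm.
Tread T = 642 − 2 × 192 = 258 mm (≥ 235 mm).
Treads = 20 − 1 = 19; going = 19 × 258 = 4902 mm.
Add landings: 4902 + 1133 + 1193 = 7228 mm.

7228 mm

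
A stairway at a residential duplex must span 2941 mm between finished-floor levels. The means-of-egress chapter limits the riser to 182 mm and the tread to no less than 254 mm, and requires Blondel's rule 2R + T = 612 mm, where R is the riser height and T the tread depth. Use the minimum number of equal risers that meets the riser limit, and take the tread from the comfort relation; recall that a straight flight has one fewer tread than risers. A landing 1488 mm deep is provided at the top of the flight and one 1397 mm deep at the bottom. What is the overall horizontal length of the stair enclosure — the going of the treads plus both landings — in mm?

At most 182 each: 2941/182 = 16.16, giving 17 risers.
Riser R = 2941 / 17 = 173 mm, within the 182 mm limit.
From 2R + T = 612: T = 612 − 346 = 266 mm.
Treads = 17 − 1 = 16; going = 16 × 266 = 4256 mm.
Add landings: 4256 + 1488 + 1397 = 7141 mm.

7141 mm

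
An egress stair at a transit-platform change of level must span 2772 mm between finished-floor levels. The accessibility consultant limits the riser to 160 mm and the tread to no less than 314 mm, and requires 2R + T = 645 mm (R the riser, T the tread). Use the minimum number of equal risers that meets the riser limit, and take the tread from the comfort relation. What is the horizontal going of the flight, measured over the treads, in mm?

⌈2772/160⌉ = 18 risers.
Riser R = 2772 / 18 = 154 mm, within the 160 mm limit.
T = 645 − 2·154 = 337 mm, which satisfies the 314 mm minimum.
18 risers give 17 treads; going = 17 × 337 = 5729 mm.

5729 mm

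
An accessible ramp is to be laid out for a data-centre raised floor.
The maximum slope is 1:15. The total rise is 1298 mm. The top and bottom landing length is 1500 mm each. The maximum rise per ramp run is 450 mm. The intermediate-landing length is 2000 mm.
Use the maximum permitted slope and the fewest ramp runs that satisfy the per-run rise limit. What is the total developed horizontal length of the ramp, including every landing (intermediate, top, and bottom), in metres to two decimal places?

26.47 m

⌈1298/450⌉ = 3 ramp runs. That means 2 intermediate landings.
Ramp run (horizontal) at 1:15: 1298 × 15 = 19470 mm.
Intermediate landings: 2 × 2000 = 4000 mm.
Top and bottom landings: 2 × 1500 = 3000 mm.
Total = 19470 + 4000 + 3000 = 26470 mm.
= 26.47 m.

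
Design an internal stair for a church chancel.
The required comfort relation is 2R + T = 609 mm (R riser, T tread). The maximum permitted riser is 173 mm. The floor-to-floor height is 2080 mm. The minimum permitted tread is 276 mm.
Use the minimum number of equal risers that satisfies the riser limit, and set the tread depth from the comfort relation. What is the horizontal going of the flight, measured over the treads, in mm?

At most 173 each: 2080/173 = 12.02, giving 13 risers.
Riser R = 2080 / 13 = 160 mm, within the 173 mm limit.
T = 609 − 2·160 = 289 mm, which satisfies the 276 mm minimum.
13 risers give 12 treads; going = 12 × 289 = 3468 mm.

3468 mm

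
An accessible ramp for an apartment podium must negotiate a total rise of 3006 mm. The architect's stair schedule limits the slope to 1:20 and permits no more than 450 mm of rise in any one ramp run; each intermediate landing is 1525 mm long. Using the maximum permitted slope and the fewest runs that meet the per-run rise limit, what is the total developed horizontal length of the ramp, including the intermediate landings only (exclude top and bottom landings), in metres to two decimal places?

At most 450 each: 3006/450 = 6.68, giving 7 ramp runs. That means 6 intermediate landings.
Ramp run (horizontal) at 1:20: 3006 × 20 = 60120 mm.
6 intermediate landings contribute 6 × 1525 = 9150 mm.
Total developed length = 60120 + 9150 = 69270 mm.
= 69.27 m.

69.27 m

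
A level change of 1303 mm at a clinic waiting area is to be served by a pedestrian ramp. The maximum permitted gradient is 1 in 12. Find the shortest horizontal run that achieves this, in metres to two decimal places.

At 1:12 the run is 12 × 1303 = 15636 mm.
15636 mm = 15.64 m.

15.64 m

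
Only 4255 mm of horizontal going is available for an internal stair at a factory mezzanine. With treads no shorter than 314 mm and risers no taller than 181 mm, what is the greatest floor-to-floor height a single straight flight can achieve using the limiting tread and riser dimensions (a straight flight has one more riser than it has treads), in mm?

Treads that fit: ⌊4255 / 314⌋ = 13.
Risers = treads + 1 = 14.
Maximum height = 14 × 181 = 2534 mm.

2534 mm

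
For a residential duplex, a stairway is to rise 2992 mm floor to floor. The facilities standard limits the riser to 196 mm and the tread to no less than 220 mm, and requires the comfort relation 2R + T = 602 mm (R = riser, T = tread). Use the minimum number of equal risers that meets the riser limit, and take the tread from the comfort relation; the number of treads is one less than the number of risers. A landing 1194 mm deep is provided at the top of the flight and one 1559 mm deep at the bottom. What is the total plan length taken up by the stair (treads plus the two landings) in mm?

6173 mm

At most 196 each: 2992/196 = 15.27, giving 16 risers.
Riser R = 2992 / 16 = 187 mm, within the 196 mm limit.
Tread T = 602 − 2 × 187 = 228 mm (≥ 220 mm).
16 risers give 15 treads; going = 15 × 228 = 3420 mm.
Add landings: 3420 + 1194 + 1559 = 6173 mm.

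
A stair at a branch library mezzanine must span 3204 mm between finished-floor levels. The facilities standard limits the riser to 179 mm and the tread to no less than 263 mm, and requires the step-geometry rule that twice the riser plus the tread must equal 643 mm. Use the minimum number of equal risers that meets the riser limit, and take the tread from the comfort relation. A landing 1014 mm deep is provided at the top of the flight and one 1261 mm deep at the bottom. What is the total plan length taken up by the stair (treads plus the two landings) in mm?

3204 / 179 = 17.90, so 18 risers are needed.
Riser R = 3204 / 18 = 178 mm, within the 179 mm limit.
T = 643 − 2·178 = 287 mm, which satisfies the 263 mm minimum.
Treads = 18 − 1 = 17; going = 17 × 287 = 4879 mm.
Add landings: 4879 + 1014 + 1261 = 7154 mm.

7154 mm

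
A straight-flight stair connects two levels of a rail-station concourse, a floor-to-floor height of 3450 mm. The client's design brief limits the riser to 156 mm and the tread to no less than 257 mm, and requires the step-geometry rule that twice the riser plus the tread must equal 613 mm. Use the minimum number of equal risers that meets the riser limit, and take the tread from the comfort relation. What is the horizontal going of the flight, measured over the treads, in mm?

3450 / 156 = 22.12, so 23 risers are needed.
R = 3450 ÷ 23 = 150 mm.
T = 613 − 2·150 = 313 mm, which satisfies the 257 mm minimum.
23 risers give 22 treads; going = 22 × 313 = 6886 mm.

6886 mm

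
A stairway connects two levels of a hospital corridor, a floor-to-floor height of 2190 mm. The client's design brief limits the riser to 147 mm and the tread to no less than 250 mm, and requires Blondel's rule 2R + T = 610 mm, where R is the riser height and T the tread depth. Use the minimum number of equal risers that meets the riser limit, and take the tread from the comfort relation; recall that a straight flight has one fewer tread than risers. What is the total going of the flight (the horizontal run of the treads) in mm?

2190 / 147 = 14.898 → round up to 15 risers.
Riser R = 2190 / 15 = 146 mm, within the 147 mm limit.
From 2R + T = 610: T = 610 − 292 = 318 mm.
Treads = 15 − 1 = 14; going = 14 × 318 = 4452 mm.

4452 mm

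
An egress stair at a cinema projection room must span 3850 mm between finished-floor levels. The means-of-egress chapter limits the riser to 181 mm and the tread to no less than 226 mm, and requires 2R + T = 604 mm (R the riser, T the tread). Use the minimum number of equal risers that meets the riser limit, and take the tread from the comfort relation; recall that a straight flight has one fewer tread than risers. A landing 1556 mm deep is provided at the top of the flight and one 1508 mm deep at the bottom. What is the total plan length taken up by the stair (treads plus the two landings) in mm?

⌈3850/181⌉ = 22 risers.
R = 3850 ÷ 22 = 175 mm.
T = 604 − 2·175 = 254 mm, which satisfies the 226 mm minimum.
Treads = 22 − 1 = 21; going = 21 × 254 = 5334 mm.
Enclosure = 5334 + 1556 + 1508 = 8398 mm.

8398 mm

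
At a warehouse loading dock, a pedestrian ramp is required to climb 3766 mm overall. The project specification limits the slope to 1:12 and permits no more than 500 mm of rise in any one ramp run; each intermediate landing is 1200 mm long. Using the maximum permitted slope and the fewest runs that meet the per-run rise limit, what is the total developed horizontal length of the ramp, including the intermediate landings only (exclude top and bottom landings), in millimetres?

53592 mm

3766 / 500 = 7.53, so 8 ramp runs are needed. That means 7 intermediate landings.
Ramp run (horizontal) at 1:12: 3766 × 12 = 45192 mm.
7 intermediate landings contribute 7 × 1200 = 8400 mm.
Total developed length = 45192 + 8400 = 53592 mm.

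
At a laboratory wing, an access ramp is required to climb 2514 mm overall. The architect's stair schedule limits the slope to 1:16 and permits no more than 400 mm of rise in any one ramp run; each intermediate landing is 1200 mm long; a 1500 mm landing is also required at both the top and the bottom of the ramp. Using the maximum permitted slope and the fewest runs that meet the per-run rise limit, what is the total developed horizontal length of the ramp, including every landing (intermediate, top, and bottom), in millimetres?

⌈2514/400⌉ = 7 ramp runs. That means 6 intermediate landings.
Horizontal run for 2514 mm of rise at 1:16 is 2514 × 16 = 40224 mm.
6 intermediate landings contribute 6 × 1200 = 7200 mm.
Top and bottom landings: 2 × 1500 = 3000 mm.
Total = 40224 + 7200 + 3000 = 50424 mm.

50424 mm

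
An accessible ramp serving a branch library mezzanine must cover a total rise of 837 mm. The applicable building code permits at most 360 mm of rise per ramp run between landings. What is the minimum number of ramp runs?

837 / 360 = 2.325 → round up to 3 ramp runs.

3 runs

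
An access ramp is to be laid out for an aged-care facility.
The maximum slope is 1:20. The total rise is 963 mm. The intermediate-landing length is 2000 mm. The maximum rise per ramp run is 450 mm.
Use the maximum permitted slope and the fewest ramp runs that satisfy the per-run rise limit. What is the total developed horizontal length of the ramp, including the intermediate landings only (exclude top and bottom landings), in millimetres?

23260 mm

963 / 450 = 2.140 → round up to 3 ramp runs. That means 2 intermediate landings.
Horizontal run for 963 mm of rise at 1:20 is 963 × 20 = 19260 mm.
Intermediate landings: 2 × 2000 = 4000 mm.
Total developed length = 19260 + 4000 = 23260 mm.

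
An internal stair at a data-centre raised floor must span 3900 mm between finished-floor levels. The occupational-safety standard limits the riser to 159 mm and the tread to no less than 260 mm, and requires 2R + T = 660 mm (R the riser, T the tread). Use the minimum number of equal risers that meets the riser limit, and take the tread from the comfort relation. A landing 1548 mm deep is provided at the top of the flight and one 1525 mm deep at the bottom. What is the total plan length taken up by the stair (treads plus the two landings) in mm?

11425 mm

⌈3900/159⌉ = 25 risers.
Each riser is 3900/25 = 156 mm (≤ 159 mm).
T = 660 − 2·156 = 348 mm, which satisfies the 260 mm minimum.
25 risers give 24 treads; going = 24 × 348 = 8352 mm.
Add landings: 8352 + 1548 + 1525 = 11425 mm.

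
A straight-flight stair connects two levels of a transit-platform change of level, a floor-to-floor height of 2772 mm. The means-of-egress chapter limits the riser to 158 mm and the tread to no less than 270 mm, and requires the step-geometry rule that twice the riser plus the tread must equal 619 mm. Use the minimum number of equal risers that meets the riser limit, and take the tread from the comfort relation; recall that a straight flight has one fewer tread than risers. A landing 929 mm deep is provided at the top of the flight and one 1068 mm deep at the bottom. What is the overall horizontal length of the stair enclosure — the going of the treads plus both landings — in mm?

7284 mm

⌈2772/158⌉ = 18 risers.
Each riser is 2772/18 = 154 mm (≤ 158 mm).
T = 619 − 2·154 = 311 mm, which satisfies the 270 mm minimum.
18 risers give 17 treads; going = 17 × 311 = 5287 mm.
Enclosure = 5287 + 929 + 1068 = 7284 mm.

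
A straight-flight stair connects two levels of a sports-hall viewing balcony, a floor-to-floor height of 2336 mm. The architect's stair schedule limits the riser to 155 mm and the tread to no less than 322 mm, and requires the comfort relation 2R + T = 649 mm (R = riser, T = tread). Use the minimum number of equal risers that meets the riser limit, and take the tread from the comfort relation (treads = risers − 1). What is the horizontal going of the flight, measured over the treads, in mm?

5355 mm

2336 / 155 = 15.07, so 16 risers are needed.
R = 2336 ÷ 16 = 146 mm.
T = 649 − 2·146 = 357 mm, which satisfies the 322 mm minimum.
16 risers give 15 treads; going = 15 × 357 = 5355 mm.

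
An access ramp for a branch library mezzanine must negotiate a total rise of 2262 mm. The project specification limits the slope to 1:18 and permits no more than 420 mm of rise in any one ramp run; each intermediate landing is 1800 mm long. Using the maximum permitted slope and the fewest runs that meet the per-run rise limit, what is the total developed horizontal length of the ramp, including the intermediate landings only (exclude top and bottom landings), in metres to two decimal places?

2262 / 420 = 5.39, so 6 ramp runs are needed. That means 5 intermediate landings.
Horizontal run for 2262 mm of rise at 1:18 is 2262 × 18 = 40716 mm.
Intermediate landings: 5 × 1800 = 9000 mm.
Developed length = 40716 + 9000 = 49716 mm.
= 49.72 m.

49.72 m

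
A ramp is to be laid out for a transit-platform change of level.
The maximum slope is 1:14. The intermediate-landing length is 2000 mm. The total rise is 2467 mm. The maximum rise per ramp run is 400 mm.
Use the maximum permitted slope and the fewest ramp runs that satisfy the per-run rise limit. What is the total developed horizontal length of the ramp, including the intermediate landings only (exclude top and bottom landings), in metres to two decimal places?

⌈2467/400⌉ = 7 ramp runs. That means 6 intermediate landings.
Horizontal run for 2467 mm of rise at 1:14 is 2467 × 14 = 34538 mm.
6 intermediate landings contribute 6 × 2000 = 12000 mm.
Developed length = 34538 + 12000 = 46538 mm.
= 46.54 m.

46.54 m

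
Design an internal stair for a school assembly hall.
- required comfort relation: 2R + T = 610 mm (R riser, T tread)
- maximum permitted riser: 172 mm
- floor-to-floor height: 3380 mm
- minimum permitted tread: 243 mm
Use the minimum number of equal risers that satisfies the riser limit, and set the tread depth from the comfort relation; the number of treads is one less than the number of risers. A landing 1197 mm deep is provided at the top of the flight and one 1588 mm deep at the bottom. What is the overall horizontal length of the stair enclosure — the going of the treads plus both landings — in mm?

7953 mm

At most 172 each: 3380/172 = 19.65, giving 20 risers.
Each riser is 3380/20 = 169 mm (≤ 172 mm).
From 2R + T = 610: T = 610 − 338 = 272 mm.
Going = (20 − 1) × 272 = 5168 mm.
Enclosure = 5168 + 1197 + 1588 = 7953 mm.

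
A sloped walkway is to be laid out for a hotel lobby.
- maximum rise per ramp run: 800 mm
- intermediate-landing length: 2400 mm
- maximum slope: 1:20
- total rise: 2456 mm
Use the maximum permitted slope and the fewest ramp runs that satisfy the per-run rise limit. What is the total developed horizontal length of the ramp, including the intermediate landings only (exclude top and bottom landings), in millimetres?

56320 mm

2456 / 800 = 3.070 → round up to 4 ramp runs. That means 3 intermediate landings.
Ramp run (horizontal) at 1:20: 2456 × 20 = 49120 mm.
Intermediate landings: 3 × 2400 = 7200 mm.
Developed length = 49120 + 7200 = 56320 mm.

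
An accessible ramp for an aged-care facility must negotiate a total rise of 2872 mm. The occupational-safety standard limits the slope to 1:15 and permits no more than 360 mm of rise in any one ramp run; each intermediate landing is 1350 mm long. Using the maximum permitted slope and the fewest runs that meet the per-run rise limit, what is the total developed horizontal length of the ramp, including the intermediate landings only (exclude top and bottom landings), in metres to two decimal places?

⌈2872/360⌉ = 8 ramp runs. That means 7 intermediate landings.
Ramp run (horizontal) at 1:15: 2872 × 15 = 43080 mm.
Intermediate landings: 7 × 1350 = 9450 mm.
Total developed length = 43080 + 9450 = 52530 mm.
= 52.53 m.

52.53 m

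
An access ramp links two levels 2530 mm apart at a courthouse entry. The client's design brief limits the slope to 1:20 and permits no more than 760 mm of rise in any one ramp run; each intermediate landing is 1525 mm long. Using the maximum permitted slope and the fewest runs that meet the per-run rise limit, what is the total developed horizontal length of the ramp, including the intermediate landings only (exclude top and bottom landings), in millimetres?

2530 / 760 = 3.329 → round up to 4 ramp runs. That means 3 intermediate landings.
Horizontal run for 2530 mm of rise at 1:20 is 2530 × 20 = 50600 mm.
3 intermediate landings contribute 3 × 1525 = 4575 mm.
Developed length = 50600 + 4575 = 55175 mm.

55175 mm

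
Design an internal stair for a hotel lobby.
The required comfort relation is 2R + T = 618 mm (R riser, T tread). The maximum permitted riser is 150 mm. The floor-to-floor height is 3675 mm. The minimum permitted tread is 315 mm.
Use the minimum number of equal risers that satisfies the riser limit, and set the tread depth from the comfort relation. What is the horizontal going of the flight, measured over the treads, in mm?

At most 150 each: 3675/150 = 24.50, giving 25 risers.
Riser R = 3675 / 25 = 147 mm, within the 150 mm limit.
From 2R + T = 618: T = 618 − 294 = 324 mm.
Going = (25 − 1) × 324 = 7776 mm.

7776 mm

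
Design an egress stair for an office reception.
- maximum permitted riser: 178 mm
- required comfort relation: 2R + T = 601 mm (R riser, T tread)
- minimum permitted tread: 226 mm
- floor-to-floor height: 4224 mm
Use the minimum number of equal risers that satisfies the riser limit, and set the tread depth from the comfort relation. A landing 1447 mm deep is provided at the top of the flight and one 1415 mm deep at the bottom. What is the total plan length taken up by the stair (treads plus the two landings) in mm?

8589 mm

At most 178 each: 4224/178 = 23.73, giving 24 risers.
Riser R = 4224 / 24 = 176 mm, within the 178 mm limit.
From 2R + T = 601: T = 601 − 352 = 249 mm.
24 risers give 23 treads; going = 23 × 249 = 5727 mm.
Enclosure = 5727 + 1447 + 1415 = 8589 mm.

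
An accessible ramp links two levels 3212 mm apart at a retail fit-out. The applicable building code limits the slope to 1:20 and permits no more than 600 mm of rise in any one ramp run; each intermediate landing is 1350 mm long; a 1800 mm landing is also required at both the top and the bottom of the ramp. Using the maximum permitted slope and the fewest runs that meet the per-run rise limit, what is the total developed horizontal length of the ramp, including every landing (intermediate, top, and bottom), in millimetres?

3212 / 600 = 5.35, so 6 ramp runs are needed. That means 5 intermediate landings.
Horizontal run for 3212 mm of rise at 1:20 is 3212 × 20 = 64240 mm.
5 intermediate landings contribute 5 × 1350 = 6750 mm.
Top and bottom landings: 2 × 1800 = 3600 mm.
Total = 64240 + 6750 + 3600 = 74590 mm.

74590 mm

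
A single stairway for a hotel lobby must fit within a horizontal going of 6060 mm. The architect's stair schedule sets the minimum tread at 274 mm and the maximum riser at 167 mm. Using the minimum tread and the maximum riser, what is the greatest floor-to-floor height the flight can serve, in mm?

3841 mm

Treads that fit: ⌊6060 / 274⌋ = 22.
Risers = treads + 1 = 23.
Maximum height = 23 × 167 = 3841 mm.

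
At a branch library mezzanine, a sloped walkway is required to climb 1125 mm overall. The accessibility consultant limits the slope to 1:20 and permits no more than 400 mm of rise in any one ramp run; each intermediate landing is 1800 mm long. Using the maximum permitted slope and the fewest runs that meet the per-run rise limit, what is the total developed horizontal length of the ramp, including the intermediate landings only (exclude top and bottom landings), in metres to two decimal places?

At most 400 each: 1125/400 = 2.81, giving 3 ramp runs. That means 2 intermediate landings.
Horizontal run for 1125 mm of rise at 1:20 is 1125 × 20 = 22500 mm.
2 intermediate landings contribute 2 × 1800 = 3600 mm.
Developed length = 22500 + 3600 = 26100 mm.
= 26.10 m.

26.10 m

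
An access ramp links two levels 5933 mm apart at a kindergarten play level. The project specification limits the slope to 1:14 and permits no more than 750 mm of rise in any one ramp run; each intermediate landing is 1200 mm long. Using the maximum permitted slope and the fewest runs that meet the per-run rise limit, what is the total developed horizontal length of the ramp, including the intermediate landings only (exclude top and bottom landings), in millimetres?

91462 mm

5933 / 750 = 7.91, so 8 ramp runs are needed. That means 7 intermediate landings.
Horizontal run for 5933 mm of rise at 1:14 is 5933 × 14 = 83062 mm.
7 intermediate landings contribute 7 × 1200 = 8400 mm.
Developed length = 83062 + 8400 = 91462 mm.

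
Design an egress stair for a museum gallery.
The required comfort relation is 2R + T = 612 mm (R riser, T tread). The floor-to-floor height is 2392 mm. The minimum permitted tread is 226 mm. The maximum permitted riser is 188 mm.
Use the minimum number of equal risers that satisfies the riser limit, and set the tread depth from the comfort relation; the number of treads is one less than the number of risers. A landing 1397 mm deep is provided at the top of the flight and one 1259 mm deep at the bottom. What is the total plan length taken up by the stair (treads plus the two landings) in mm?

2392 / 188 = 12.72, so 13 risers are needed.
Riser R = 2392 / 13 = 184 mm, within the 188 mm limit.
From 2R + T = 612: T = 612 − 368 = 244 mm.
Going = (13 − 1) × 244 = 2928 mm.
Enclosure = 2928 + 1397 + 1259 = 5584 mm.

5584 mm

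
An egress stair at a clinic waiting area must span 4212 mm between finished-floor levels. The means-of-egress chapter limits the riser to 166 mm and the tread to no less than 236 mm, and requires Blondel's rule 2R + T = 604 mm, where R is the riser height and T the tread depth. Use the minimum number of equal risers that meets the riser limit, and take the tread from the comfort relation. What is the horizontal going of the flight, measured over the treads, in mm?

4212 / 166 = 25.37, so 26 risers are needed.
Each riser is 4212/26 = 162 mm (≤ 166 mm).
Tread T = 604 − 2 × 162 = 280 mm (≥ 236 mm).
Treads = 26 − 1 = 25; going = 25 × 280 = 7000 mm.

7000 mm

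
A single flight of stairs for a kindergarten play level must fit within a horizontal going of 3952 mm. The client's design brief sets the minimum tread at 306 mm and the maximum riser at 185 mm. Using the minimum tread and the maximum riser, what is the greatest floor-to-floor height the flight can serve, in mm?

Treads that fit: ⌊3952 / 306⌋ = 12.
Risers = treads + 1 = 13.
Maximum height = 13 × 185 = 2405 mm.

2405 mm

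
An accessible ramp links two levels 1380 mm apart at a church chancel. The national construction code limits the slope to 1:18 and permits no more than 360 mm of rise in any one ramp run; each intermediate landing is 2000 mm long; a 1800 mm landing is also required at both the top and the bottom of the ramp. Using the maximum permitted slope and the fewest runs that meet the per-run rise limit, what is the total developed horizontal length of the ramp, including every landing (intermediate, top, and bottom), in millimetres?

⌈1380/360⌉ = 4 ramp runs. That means 3 intermediate landings.
Ramp run (horizontal) at 1:18: 1380 × 18 = 24840 mm.
3 intermediate landings contribute 3 × 2000 = 6000 mm.
Top and bottom landings: 2 × 1800 = 3600 mm.
Total = 24840 + 6000 + 3600 = 34440 mm.

34440 mm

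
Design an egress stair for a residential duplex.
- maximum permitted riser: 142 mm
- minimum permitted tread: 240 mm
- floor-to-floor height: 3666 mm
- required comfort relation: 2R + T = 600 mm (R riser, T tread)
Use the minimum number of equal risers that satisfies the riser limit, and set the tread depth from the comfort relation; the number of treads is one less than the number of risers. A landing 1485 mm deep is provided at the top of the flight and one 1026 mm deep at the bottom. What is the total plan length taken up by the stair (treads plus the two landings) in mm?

At most 142 each: 3666/142 = 25.82, giving 26 risers.
Each riser is 3666/26 = 141 mm (≤ 142 mm).
Tread T = 600 − 2 × 141 = 318 mm (≥ 240 mm).
26 risers give 25 treads; going = 25 × 318 = 7950 mm.
Add landings: 7950 + 1485 + 1026 = 10461 mm.

10461 mm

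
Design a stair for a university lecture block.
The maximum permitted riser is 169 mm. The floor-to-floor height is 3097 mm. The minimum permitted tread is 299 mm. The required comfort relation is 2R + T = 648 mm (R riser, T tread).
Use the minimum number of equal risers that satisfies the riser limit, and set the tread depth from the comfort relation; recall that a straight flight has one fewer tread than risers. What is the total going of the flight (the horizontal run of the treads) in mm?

3097 / 169 = 18.33, so 19 risers are needed.
Each riser is 3097/19 = 163 mm (≤ 169 mm).
From 2R + T = 648: T = 648 − 326 = 322 mm.
Going = (19 − 1) × 322 = 5796 mm.

5796 mm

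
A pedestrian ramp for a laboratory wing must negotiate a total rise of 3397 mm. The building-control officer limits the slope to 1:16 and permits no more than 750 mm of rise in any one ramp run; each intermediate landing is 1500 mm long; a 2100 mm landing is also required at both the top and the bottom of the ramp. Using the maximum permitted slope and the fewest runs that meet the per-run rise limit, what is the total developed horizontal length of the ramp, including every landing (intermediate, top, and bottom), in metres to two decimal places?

3397 / 750 = 4.53, so 5 ramp runs are needed. That means 4 intermediate landings.
Ramp run (horizontal) at 1:16: 3397 × 16 = 54352 mm.
Intermediate landings: 4 × 1500 = 6000 mm.
Top and bottom landings: 2 × 2100 = 4200 mm.
Total = 54352 + 6000 + 4200 = 64552 mm.
= 64.55 m.

64.55 m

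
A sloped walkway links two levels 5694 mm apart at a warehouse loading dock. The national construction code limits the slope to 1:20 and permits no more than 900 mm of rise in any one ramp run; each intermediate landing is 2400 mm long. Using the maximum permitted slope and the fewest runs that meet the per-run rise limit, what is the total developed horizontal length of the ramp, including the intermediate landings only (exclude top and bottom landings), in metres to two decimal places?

5694 / 900 = 6.327 → round up to 7 ramp runs. That means 6 intermediate landings.
Horizontal run for 5694 mm of rise at 1:20 is 5694 × 20 = 113880 mm.
6 intermediate landings contribute 6 × 2400 = 14400 mm.
Total developed length = 113880 + 14400 = 128280 mm.
= 128.28 m.

128.28 m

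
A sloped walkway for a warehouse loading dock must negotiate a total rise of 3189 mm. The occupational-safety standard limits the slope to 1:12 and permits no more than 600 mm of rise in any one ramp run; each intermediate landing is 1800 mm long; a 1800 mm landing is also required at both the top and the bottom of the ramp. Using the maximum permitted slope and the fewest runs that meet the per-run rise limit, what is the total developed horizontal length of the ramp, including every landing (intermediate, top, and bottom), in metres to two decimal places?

3189 / 600 = 5.315 → round up to 6 ramp runs. That means 5 intermediate landings.
Ramp run (horizontal) at 1:12: 3189 × 12 = 38268 mm.
Intermediate landings: 5 × 1800 = 9000 mm.
Top and bottom landings: 2 × 1800 = 3600 mm.
Total = 38268 + 9000 + 3600 = 50868 mm.
= 50.87 m.

50.87 m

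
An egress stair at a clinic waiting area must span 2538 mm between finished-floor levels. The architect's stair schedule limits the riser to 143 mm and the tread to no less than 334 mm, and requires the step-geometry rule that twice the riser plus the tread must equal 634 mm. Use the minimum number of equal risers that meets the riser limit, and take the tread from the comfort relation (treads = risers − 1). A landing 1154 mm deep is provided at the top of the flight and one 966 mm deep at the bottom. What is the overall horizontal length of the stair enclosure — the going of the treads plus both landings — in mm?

2538 / 143 = 17.748 → round up to 18 risers.
Each riser is 2538/18 = 141 mm (≤ 143 mm).
From 2R + T = 634: T = 634 − 282 = 352 mm.
18 risers give 17 treads; going = 17 × 352 = 5984 mm.
Enclosure = 5984 + 1154 + 966 = 8104 mm.

8104 mm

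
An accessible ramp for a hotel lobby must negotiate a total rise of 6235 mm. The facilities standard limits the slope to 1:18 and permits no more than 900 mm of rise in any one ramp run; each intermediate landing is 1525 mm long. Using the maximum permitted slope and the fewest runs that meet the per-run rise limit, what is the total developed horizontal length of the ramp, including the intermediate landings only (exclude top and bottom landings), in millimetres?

121380 mm

At most 900 each: 6235/900 = 6.93, giving 7 ramp runs. That means 6 intermediate landings.
Ramp run (horizontal) at 1:18: 6235 × 18 = 112230 mm.
Intermediate landings: 6 × 1525 = 9150 mm.
Total developed length = 112230 + 9150 = 121380 mm.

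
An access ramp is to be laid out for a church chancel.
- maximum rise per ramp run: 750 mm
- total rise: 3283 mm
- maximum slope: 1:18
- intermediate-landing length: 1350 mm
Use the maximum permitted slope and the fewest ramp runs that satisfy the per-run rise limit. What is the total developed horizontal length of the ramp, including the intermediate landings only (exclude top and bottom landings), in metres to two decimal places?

3283 / 750 = 4.377 → round up to 5 ramp runs. That means 4 intermediate landings.
Ramp run (horizontal) at 1:18: 3283 × 18 = 59094 mm.
4 intermediate landings contribute 4 × 1350 = 5400 mm.
Total developed length = 59094 + 5400 = 64494 mm.
= 64.49 m.

64.49 m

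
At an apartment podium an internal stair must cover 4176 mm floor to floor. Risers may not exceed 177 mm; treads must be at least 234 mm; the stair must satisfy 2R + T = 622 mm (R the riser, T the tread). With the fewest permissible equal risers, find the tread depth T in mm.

At most 177 each: 4176/177 = 23.59, giving 24 risers.
Each riser is 4176/24 = 174 mm (≤ 177 mm).
Tread T = 622 − 2 × 174 = 274 mm (≥ 234 mm).

274 mm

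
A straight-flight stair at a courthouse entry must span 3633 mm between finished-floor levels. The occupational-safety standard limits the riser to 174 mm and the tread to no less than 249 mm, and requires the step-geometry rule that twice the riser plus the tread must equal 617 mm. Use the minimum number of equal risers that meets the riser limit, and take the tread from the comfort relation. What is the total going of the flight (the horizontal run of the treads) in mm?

5420 mm

⌈3633/174⌉ = 21 risers.
Each riser is 3633/21 = 173 mm (≤ 174 mm).
T = 617 − 2·173 = 271 mm, which satisfies the 249 mm minimum.
Treads = 21 − 1 = 20; going = 20 × 271 = 5420 mm.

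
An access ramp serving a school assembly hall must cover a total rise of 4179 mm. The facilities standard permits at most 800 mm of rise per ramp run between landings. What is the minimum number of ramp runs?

6 runs

At most 800 each: 4179/800 = 5.22, giving 6 ramp runs.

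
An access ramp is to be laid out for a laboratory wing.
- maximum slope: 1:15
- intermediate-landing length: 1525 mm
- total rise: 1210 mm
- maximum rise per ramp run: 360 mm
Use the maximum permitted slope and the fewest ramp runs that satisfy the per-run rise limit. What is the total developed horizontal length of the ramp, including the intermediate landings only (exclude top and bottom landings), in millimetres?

⌈1210/360⌉ = 4 ramp runs. That means 3 intermediate landings.
Ramp run (horizontal) at 1:15: 1210 × 15 = 18150 mm.
Intermediate landings: 3 × 1525 = 4575 mm.
Developed length = 18150 + 4575 = 22725 mm.

22725 mm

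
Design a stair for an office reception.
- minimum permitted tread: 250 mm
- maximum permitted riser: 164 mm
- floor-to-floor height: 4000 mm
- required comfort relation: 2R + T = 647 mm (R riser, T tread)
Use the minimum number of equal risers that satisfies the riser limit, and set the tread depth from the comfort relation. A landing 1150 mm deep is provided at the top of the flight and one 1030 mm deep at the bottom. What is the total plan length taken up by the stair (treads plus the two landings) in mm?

At most 164 each: 4000/164 = 24.39, giving 25 risers.
Each riser is 4000/25 = 160 mm (≤ 164 mm).
From 2R + T = 647: T = 647 − 320 = 327 mm.
25 risers give 24 treads; going = 24 × 327 = 7848 mm.
Add landings: 7848 + 1150 + 1030 = 10028 mm.

10028 mm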